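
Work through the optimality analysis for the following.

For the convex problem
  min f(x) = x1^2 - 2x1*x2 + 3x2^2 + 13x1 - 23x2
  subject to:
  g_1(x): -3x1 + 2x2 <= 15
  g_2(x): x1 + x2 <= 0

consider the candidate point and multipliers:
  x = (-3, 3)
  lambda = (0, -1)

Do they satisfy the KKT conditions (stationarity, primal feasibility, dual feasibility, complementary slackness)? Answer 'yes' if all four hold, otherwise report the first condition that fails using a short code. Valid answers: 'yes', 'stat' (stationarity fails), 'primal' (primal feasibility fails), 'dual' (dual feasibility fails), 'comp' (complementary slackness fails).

Gradient of f: grad f(x) = Q x + c = (1, 1)
Constraint values g_i(x) = a_i^T x - b_i:
  g_1((-3, 3)) = 0
  g_2((-3, 3)) = 0
Stationarity residual: grad f(x) + sum_i lambda_i a_i = (0, 0)
  -> stationarity OK
Primal feasibility (all g_i <= 0): OK
Dual feasibility (all lambda_i >= 0): FAILS
Complementary slackness (lambda_i * g_i(x) = 0 for all i): OK

Verdict: the first failing condition is dual_feasibility -> dual.

dual


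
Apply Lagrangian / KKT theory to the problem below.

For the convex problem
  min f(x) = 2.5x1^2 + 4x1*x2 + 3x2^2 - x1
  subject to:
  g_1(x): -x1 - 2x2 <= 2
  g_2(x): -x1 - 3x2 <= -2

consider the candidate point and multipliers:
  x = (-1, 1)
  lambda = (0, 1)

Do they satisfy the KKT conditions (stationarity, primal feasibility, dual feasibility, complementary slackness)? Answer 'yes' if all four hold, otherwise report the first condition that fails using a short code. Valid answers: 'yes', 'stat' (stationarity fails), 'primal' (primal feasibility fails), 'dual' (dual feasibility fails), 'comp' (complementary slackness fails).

Gradient of f: grad f(x) = Q x + c = (-2, 2)
Constraint values g_i(x) = a_i^T x - b_i:
  g_1((-1, 1)) = -3
  g_2((-1, 1)) = 0
Stationarity residual: grad f(x) + sum_i lambda_i a_i = (-3, -1)
  -> stationarity FAILS
Primal feasibility (all g_i <= 0): OK
Dual feasibility (all lambda_i >= 0): OK
Complementary slackness (lambda_i * g_i(x) = 0 for all i): OK

Verdict: the first failing condition is stationarity -> stat.

stat


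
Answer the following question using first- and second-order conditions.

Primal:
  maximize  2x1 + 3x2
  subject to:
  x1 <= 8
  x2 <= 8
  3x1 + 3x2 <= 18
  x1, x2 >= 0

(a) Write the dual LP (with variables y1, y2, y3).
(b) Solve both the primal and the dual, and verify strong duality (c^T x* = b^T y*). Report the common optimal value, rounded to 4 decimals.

The standard primal-dual pair for 'max c^T x s.t. A x <= b, x >= 0' is:
  Dual:  min b^T y  s.t.  A^T y >= c,  y >= 0.

So the dual LP is:
  minimize  8y1 + 8y2 + 18y3
  subject to:
    y1 + 3y3 >= 2
    y2 + 3y3 >= 3
    y1, y2, y3 >= 0

Solving the primal: x* = (0, 6).
  primal value c^T x* = 18.
Solving the dual: y* = (0, 0, 1).
  dual value b^T y* = 18.
Strong duality: c^T x* = b^T y*. Confirmed.

18


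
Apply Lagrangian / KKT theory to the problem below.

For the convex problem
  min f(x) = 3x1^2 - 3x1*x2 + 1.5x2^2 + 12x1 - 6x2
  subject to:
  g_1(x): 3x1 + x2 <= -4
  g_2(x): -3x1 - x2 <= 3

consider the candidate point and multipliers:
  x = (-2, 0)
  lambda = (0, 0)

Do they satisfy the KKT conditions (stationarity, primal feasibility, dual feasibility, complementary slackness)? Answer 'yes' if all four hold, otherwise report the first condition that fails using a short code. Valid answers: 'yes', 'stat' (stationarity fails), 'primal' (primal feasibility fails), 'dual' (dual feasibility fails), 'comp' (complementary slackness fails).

Gradient of f: grad f(x) = Q x + c = (0, 0)
Constraint values g_i(x) = a_i^T x - b_i:
  g_1((-2, 0)) = -2
  g_2((-2, 0)) = 3
Stationarity residual: grad f(x) + sum_i lambda_i a_i = (0, 0)
  -> stationarity OK
Primal feasibility (all g_i <= 0): FAILS
Dual feasibility (all lambda_i >= 0): OK
Complementary slackness (lambda_i * g_i(x) = 0 for all i): OK

Verdict: the first failing condition is primal_feasibility -> primal.

primal


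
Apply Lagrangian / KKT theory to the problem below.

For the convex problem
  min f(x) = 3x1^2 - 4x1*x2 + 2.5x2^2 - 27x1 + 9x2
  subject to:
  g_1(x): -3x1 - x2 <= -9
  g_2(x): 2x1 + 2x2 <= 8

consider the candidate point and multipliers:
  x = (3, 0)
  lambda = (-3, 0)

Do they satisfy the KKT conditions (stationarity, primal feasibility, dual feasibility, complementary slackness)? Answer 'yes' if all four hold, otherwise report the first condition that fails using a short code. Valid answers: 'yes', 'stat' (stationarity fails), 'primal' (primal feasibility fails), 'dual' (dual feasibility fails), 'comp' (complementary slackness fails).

Gradient of f: grad f(x) = Q x + c = (-9, -3)
Constraint values g_i(x) = a_i^T x - b_i:
  g_1((3, 0)) = 0
  g_2((3, 0)) = -2
Stationarity residual: grad f(x) + sum_i lambda_i a_i = (0, 0)
  -> stationarity OK
Primal feasibility (all g_i <= 0): OK
Dual feasibility (all lambda_i >= 0): FAILS
Complementary slackness (lambda_i * g_i(x) = 0 for all i): OK

Verdict: the first failing condition is dual_feasibility -> dual.

dual


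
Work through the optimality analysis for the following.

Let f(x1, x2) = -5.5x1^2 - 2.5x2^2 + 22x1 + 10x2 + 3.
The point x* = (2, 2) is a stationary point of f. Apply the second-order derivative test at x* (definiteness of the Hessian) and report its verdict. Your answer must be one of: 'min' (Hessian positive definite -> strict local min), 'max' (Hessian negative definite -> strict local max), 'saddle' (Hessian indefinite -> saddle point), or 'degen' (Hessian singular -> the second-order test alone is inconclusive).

Compute the Hessian H = grad^2 f:
  H = [[-11, 0], [0, -5]]
Verify stationarity: grad f(x*) = H x* + g = (0, 0).
Eigenvalues of H: -11, -5.
Both eigenvalues < 0, so H is negative definite -> x* is a strict local max.

max


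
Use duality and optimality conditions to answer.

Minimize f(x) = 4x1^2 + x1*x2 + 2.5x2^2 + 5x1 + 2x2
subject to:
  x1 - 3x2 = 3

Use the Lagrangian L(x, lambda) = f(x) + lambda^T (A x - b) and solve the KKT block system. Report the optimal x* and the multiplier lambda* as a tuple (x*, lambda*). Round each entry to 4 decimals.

Form the Lagrangian:
  L(x, lambda) = (1/2) x^T Q x + c^T x + lambda^T (A x - b)
Stationarity (grad_x L = 0): Q x + c + A^T lambda = 0.
Primal feasibility: A x = b.

This gives the KKT block system:
  [ Q   A^T ] [ x     ]   [-c ]
  [ A    0  ] [ lambda ] = [ b ]

Solving the linear system:
  x*      = (-0.3253, -1.1084)
  lambda* = (-1.2892)
  f(x*)   = 0.012

x* = (-0.3253, -1.1084), lambda* = (-1.2892)


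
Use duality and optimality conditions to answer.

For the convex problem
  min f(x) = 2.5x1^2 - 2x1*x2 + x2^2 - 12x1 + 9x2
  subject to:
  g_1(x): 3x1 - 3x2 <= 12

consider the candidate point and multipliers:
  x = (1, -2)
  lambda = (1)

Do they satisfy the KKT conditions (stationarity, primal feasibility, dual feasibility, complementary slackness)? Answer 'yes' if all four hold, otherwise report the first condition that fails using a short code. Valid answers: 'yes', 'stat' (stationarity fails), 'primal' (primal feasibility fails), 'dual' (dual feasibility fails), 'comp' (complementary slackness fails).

Gradient of f: grad f(x) = Q x + c = (-3, 3)
Constraint values g_i(x) = a_i^T x - b_i:
  g_1((1, -2)) = -3
Stationarity residual: grad f(x) + sum_i lambda_i a_i = (0, 0)
  -> stationarity OK
Primal feasibility (all g_i <= 0): OK
Dual feasibility (all lambda_i >= 0): OK
Complementary slackness (lambda_i * g_i(x) = 0 for all i): FAILS

Verdict: the first failing condition is complementary_slackness -> comp.

comp


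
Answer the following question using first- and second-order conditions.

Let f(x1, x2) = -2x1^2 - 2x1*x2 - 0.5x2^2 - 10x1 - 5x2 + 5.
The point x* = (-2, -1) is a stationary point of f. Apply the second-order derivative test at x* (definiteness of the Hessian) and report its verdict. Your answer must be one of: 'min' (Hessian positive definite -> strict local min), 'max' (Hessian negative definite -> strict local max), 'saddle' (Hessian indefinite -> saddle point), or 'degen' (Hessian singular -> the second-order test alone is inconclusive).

Compute the Hessian H = grad^2 f:
  H = [[-4, -2], [-2, -1]]
Verify stationarity: grad f(x*) = H x* + g = (0, 0).
Eigenvalues of H: -5, 0.
H has a zero eigenvalue (singular; negative semidefinite but not definite), so H is neither positive definite, negative definite, nor indefinite. The second-order test alone is inconclusive -> degen.
(Indeed, f is constant along the null direction of H through x*, so x* is not a strict local extremum.)

degen


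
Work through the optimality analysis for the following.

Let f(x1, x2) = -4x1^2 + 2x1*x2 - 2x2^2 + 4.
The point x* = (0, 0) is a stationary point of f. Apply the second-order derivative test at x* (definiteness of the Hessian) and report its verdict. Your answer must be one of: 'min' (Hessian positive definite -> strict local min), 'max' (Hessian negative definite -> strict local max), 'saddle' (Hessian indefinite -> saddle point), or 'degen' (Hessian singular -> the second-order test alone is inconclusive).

Compute the Hessian H = grad^2 f:
  H = [[-8, 2], [2, -4]]
Verify stationarity: grad f(x*) = H x* + g = (0, 0).
Eigenvalues of H: -8.8284, -3.1716.
Both eigenvalues < 0, so H is negative definite -> x* is a strict local max.

max


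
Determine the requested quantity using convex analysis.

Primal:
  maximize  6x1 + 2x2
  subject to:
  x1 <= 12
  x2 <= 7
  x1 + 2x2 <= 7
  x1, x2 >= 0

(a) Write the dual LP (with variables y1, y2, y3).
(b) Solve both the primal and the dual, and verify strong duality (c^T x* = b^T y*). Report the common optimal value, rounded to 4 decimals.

The standard primal-dual pair for 'max c^T x s.t. A x <= b, x >= 0' is:
  Dual:  min b^T y  s.t.  A^T y >= c,  y >= 0.

So the dual LP is:
  minimize  12y1 + 7y2 + 7y3
  subject to:
    y1 + y3 >= 6
    y2 + 2y3 >= 2
    y1, y2, y3 >= 0

Solving the primal: x* = (7, 0).
  primal value c^T x* = 42.
Solving the dual: y* = (0, 0, 6).
  dual value b^T y* = 42.
Strong duality: c^T x* = b^T y*. Confirmed.

42


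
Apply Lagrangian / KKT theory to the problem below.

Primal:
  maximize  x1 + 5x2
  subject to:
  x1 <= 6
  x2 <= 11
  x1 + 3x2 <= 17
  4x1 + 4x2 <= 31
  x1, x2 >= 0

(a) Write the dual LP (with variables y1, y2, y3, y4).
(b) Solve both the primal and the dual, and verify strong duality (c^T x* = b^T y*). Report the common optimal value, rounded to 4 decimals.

The standard primal-dual pair for 'max c^T x s.t. A x <= b, x >= 0' is:
  Dual:  min b^T y  s.t.  A^T y >= c,  y >= 0.

So the dual LP is:
  minimize  6y1 + 11y2 + 17y3 + 31y4
  subject to:
    y1 + y3 + 4y4 >= 1
    y2 + 3y3 + 4y4 >= 5
    y1, y2, y3, y4 >= 0

Solving the primal: x* = (0, 5.6667).
  primal value c^T x* = 28.3333.
Solving the dual: y* = (0, 0, 1.6667, 0).
  dual value b^T y* = 28.3333.
Strong duality: c^T x* = b^T y*. Confirmed.

28.3333


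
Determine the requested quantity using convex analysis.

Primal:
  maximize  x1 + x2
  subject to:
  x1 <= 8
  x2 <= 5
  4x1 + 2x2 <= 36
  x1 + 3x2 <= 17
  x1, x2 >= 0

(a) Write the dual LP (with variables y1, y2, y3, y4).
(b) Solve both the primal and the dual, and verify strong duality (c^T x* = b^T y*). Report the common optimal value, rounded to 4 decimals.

The standard primal-dual pair for 'max c^T x s.t. A x <= b, x >= 0' is:
  Dual:  min b^T y  s.t.  A^T y >= c,  y >= 0.

So the dual LP is:
  minimize  8y1 + 5y2 + 36y3 + 17y4
  subject to:
    y1 + 4y3 + y4 >= 1
    y2 + 2y3 + 3y4 >= 1
    y1, y2, y3, y4 >= 0

Solving the primal: x* = (7.4, 3.2).
  primal value c^T x* = 10.6.
Solving the dual: y* = (0, 0, 0.2, 0.2).
  dual value b^T y* = 10.6.
Strong duality: c^T x* = b^T y*. Confirmed.

10.6


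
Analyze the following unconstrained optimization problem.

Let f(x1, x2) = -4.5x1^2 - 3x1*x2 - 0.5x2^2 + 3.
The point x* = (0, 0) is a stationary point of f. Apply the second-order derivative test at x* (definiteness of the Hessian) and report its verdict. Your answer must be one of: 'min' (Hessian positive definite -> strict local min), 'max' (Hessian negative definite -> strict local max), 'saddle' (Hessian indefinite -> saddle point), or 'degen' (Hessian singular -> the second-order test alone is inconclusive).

Compute the Hessian H = grad^2 f:
  H = [[-9, -3], [-3, -1]]
Verify stationarity: grad f(x*) = H x* + g = (0, 0).
Eigenvalues of H: -10, 0.
H has a zero eigenvalue (singular; negative semidefinite but not definite), so H is neither positive definite, negative definite, nor indefinite. The second-order test alone is inconclusive -> degen.
(Indeed, f is constant along the null direction of H through x*, so x* is not a strict local extremum.)

degen


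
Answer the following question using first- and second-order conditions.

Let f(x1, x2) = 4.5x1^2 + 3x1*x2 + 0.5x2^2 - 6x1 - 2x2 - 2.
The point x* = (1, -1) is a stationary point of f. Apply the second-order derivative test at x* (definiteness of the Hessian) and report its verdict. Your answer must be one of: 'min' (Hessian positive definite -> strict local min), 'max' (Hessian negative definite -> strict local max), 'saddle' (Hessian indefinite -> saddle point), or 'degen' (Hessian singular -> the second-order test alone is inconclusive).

Compute the Hessian H = grad^2 f:
  H = [[9, 3], [3, 1]]
Verify stationarity: grad f(x*) = H x* + g = (0, 0).
Eigenvalues of H: 0, 10.
H has a zero eigenvalue (singular; positive semidefinite but not definite), so H is neither positive definite, negative definite, nor indefinite. The second-order test alone is inconclusive -> degen.
(Indeed, f is constant along the null direction of H through x*, so x* is not a strict local extremum.)

degen


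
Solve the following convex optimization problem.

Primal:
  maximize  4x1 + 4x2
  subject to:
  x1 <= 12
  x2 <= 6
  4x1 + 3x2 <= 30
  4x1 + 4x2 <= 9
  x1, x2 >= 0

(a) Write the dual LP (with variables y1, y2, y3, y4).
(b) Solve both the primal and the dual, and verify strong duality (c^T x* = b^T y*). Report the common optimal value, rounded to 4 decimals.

The standard primal-dual pair for 'max c^T x s.t. A x <= b, x >= 0' is:
  Dual:  min b^T y  s.t.  A^T y >= c,  y >= 0.

So the dual LP is:
  minimize  12y1 + 6y2 + 30y3 + 9y4
  subject to:
    y1 + 4y3 + 4y4 >= 4
    y2 + 3y3 + 4y4 >= 4
    y1, y2, y3, y4 >= 0

Solving the primal: x* = (2.25, 0).
  primal value c^T x* = 9.
Solving the dual: y* = (0, 0, 0, 1).
  dual value b^T y* = 9.
Strong duality: c^T x* = b^T y*. Confirmed.

9


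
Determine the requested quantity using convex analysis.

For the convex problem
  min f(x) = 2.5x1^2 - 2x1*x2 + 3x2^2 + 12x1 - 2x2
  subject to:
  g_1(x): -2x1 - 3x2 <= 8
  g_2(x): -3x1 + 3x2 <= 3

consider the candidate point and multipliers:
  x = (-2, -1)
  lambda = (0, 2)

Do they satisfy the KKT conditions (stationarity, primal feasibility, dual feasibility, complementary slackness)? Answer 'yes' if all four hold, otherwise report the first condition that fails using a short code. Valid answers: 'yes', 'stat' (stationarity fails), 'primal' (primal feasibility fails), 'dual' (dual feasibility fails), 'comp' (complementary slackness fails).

Gradient of f: grad f(x) = Q x + c = (4, -4)
Constraint values g_i(x) = a_i^T x - b_i:
  g_1((-2, -1)) = -1
  g_2((-2, -1)) = 0
Stationarity residual: grad f(x) + sum_i lambda_i a_i = (-2, 2)
  -> stationarity FAILS
Primal feasibility (all g_i <= 0): OK
Dual feasibility (all lambda_i >= 0): OK
Complementary slackness (lambda_i * g_i(x) = 0 for all i): OK

Verdict: the first failing condition is stationarity -> stat.

stat


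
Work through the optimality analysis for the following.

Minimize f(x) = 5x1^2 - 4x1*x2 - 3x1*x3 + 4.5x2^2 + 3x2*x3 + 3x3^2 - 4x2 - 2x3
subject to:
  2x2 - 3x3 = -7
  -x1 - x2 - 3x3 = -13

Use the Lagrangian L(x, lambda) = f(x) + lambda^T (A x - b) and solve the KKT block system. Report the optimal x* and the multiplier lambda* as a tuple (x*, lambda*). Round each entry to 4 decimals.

Form the Lagrangian:
  L(x, lambda) = (1/2) x^T Q x + c^T x + lambda^T (A x - b)
Stationarity (grad_x L = 0): Q x + c + A^T lambda = 0.
Primal feasibility: A x = b.

This gives the KKT block system:
  [ Q   A^T ] [ x     ]   [-c ]
  [ A    0  ] [ lambda ] = [ b ]

Solving the linear system:
  x*      = (2.1035, 1.2988, 3.1992)
  lambda* = (-1.3153, 6.2424)
  f(x*)   = 30.1749

x* = (2.1035, 1.2988, 3.1992), lambda* = (-1.3153, 6.2424)


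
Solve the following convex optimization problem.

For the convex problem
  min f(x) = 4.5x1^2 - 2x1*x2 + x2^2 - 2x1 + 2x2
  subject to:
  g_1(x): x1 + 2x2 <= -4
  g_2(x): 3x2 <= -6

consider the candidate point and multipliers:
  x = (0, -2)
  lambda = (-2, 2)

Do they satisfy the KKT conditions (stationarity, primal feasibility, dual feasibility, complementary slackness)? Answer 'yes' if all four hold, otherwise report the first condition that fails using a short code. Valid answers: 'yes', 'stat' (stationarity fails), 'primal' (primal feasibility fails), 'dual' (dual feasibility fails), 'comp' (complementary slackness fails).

Gradient of f: grad f(x) = Q x + c = (2, -2)
Constraint values g_i(x) = a_i^T x - b_i:
  g_1((0, -2)) = 0
  g_2((0, -2)) = 0
Stationarity residual: grad f(x) + sum_i lambda_i a_i = (0, 0)
  -> stationarity OK
Primal feasibility (all g_i <= 0): OK
Dual feasibility (all lambda_i >= 0): FAILS
Complementary slackness (lambda_i * g_i(x) = 0 for all i): OK

Verdict: the first failing condition is dual_feasibility -> dual.

dual


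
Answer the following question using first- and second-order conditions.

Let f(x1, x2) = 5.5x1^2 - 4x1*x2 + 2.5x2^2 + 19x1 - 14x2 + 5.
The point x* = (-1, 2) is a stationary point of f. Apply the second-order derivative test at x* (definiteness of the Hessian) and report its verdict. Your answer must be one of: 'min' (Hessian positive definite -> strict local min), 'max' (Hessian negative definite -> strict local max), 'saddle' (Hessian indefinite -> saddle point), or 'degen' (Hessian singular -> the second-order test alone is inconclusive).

Compute the Hessian H = grad^2 f:
  H = [[11, -4], [-4, 5]]
Verify stationarity: grad f(x*) = H x* + g = (0, 0).
Eigenvalues of H: 3, 13.
Both eigenvalues > 0, so H is positive definite -> x* is a strict local min.

min


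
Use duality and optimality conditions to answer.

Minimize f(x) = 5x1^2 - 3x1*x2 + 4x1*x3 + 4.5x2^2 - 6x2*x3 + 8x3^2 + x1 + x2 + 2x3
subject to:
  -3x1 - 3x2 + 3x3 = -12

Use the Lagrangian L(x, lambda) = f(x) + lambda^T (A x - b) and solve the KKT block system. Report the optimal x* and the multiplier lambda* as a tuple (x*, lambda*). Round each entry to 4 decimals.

Form the Lagrangian:
  L(x, lambda) = (1/2) x^T Q x + c^T x + lambda^T (A x - b)
Stationarity (grad_x L = 0): Q x + c + A^T lambda = 0.
Primal feasibility: A x = b.

This gives the KKT block system:
  [ Q   A^T ] [ x     ]   [-c ]
  [ A    0  ] [ lambda ] = [ b ]

Solving the linear system:
  x*      = (1.8505, 1.2804, -0.8692)
  lambda* = (4.0623)
  f(x*)   = 25.0701

x* = (1.8505, 1.2804, -0.8692), lambda* = (4.0623)


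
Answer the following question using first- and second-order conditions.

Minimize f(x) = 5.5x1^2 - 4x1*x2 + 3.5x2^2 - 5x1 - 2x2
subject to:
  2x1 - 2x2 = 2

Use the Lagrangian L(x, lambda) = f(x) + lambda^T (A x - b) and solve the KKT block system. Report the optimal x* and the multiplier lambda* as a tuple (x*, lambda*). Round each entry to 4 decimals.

Form the Lagrangian:
  L(x, lambda) = (1/2) x^T Q x + c^T x + lambda^T (A x - b)
Stationarity (grad_x L = 0): Q x + c + A^T lambda = 0.
Primal feasibility: A x = b.

This gives the KKT block system:
  [ Q   A^T ] [ x     ]   [-c ]
  [ A    0  ] [ lambda ] = [ b ]

Solving the linear system:
  x*      = (1, 0)
  lambda* = (-3)
  f(x*)   = 0.5

x* = (1, 0), lambda* = (-3)


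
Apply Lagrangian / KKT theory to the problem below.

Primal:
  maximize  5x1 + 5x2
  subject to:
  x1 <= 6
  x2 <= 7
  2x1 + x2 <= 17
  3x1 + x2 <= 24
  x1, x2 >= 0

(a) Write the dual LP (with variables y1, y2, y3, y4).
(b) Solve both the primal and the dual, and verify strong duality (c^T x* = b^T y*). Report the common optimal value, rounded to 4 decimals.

The standard primal-dual pair for 'max c^T x s.t. A x <= b, x >= 0' is:
  Dual:  min b^T y  s.t.  A^T y >= c,  y >= 0.

So the dual LP is:
  minimize  6y1 + 7y2 + 17y3 + 24y4
  subject to:
    y1 + 2y3 + 3y4 >= 5
    y2 + y3 + y4 >= 5
    y1, y2, y3, y4 >= 0

Solving the primal: x* = (5, 7).
  primal value c^T x* = 60.
Solving the dual: y* = (0, 2.5, 2.5, 0).
  dual value b^T y* = 60.
Strong duality: c^T x* = b^T y*. Confirmed.

60


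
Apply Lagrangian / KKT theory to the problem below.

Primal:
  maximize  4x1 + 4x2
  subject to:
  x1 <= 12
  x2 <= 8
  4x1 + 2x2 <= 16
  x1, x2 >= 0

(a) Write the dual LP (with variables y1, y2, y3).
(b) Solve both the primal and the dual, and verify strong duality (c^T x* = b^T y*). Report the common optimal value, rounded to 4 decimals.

The standard primal-dual pair for 'max c^T x s.t. A x <= b, x >= 0' is:
  Dual:  min b^T y  s.t.  A^T y >= c,  y >= 0.

So the dual LP is:
  minimize  12y1 + 8y2 + 16y3
  subject to:
    y1 + 4y3 >= 4
    y2 + 2y3 >= 4
    y1, y2, y3 >= 0

Solving the primal: x* = (0, 8).
  primal value c^T x* = 32.
Solving the dual: y* = (0, 2, 1).
  dual value b^T y* = 32.
Strong duality: c^T x* = b^T y*. Confirmed.

32


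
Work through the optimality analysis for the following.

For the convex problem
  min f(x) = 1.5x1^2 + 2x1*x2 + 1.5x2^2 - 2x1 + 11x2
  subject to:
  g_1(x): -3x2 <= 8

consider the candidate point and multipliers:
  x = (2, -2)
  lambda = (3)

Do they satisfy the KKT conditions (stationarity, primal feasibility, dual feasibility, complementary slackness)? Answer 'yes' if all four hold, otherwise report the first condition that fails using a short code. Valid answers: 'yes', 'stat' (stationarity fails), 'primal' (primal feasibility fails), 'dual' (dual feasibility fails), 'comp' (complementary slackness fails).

Gradient of f: grad f(x) = Q x + c = (0, 9)
Constraint values g_i(x) = a_i^T x - b_i:
  g_1((2, -2)) = -2
Stationarity residual: grad f(x) + sum_i lambda_i a_i = (0, 0)
  -> stationarity OK
Primal feasibility (all g_i <= 0): OK
Dual feasibility (all lambda_i >= 0): OK
Complementary slackness (lambda_i * g_i(x) = 0 for all i): FAILS

Verdict: the first failing condition is complementary_slackness -> comp.

comp


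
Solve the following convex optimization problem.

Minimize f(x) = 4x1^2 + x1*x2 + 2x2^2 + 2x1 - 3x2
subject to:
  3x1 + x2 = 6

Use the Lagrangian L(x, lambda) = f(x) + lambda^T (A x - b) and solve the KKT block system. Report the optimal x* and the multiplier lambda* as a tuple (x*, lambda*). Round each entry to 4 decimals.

Form the Lagrangian:
  L(x, lambda) = (1/2) x^T Q x + c^T x + lambda^T (A x - b)
Stationarity (grad_x L = 0): Q x + c + A^T lambda = 0.
Primal feasibility: A x = b.

This gives the KKT block system:
  [ Q   A^T ] [ x     ]   [-c ]
  [ A    0  ] [ lambda ] = [ b ]

Solving the linear system:
  x*      = (1.4474, 1.6579)
  lambda* = (-5.0789)
  f(x*)   = 14.1974

x* = (1.4474, 1.6579), lambda* = (-5.0789)


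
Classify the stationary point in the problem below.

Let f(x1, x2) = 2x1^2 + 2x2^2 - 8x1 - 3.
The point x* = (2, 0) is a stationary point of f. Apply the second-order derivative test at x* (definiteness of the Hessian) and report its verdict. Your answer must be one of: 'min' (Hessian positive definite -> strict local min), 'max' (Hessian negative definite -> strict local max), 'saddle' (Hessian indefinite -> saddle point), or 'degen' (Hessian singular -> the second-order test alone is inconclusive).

Compute the Hessian H = grad^2 f:
  H = [[4, 0], [0, 4]]
Verify stationarity: grad f(x*) = H x* + g = (0, 0).
Eigenvalues of H: 4, 4.
Both eigenvalues > 0, so H is positive definite -> x* is a strict local min.

min


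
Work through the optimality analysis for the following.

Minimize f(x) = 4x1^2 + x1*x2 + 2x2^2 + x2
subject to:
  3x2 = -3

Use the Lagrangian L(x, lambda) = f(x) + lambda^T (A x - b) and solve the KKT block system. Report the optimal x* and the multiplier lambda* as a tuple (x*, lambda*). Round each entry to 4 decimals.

Form the Lagrangian:
  L(x, lambda) = (1/2) x^T Q x + c^T x + lambda^T (A x - b)
Stationarity (grad_x L = 0): Q x + c + A^T lambda = 0.
Primal feasibility: A x = b.

This gives the KKT block system:
  [ Q   A^T ] [ x     ]   [-c ]
  [ A    0  ] [ lambda ] = [ b ]

Solving the linear system:
  x*      = (0.125, -1)
  lambda* = (0.9583)
  f(x*)   = 0.9375

x* = (0.125, -1), lambda* = (0.9583)


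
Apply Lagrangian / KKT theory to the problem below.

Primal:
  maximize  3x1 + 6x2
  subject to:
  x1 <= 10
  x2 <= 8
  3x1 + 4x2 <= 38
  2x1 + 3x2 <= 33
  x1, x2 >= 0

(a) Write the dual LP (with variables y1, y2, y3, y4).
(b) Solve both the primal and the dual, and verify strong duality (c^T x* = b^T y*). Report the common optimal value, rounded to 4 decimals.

The standard primal-dual pair for 'max c^T x s.t. A x <= b, x >= 0' is:
  Dual:  min b^T y  s.t.  A^T y >= c,  y >= 0.

So the dual LP is:
  minimize  10y1 + 8y2 + 38y3 + 33y4
  subject to:
    y1 + 3y3 + 2y4 >= 3
    y2 + 4y3 + 3y4 >= 6
    y1, y2, y3, y4 >= 0

Solving the primal: x* = (2, 8).
  primal value c^T x* = 54.
Solving the dual: y* = (0, 2, 1, 0).
  dual value b^T y* = 54.
Strong duality: c^T x* = b^T y*. Confirmed.

54


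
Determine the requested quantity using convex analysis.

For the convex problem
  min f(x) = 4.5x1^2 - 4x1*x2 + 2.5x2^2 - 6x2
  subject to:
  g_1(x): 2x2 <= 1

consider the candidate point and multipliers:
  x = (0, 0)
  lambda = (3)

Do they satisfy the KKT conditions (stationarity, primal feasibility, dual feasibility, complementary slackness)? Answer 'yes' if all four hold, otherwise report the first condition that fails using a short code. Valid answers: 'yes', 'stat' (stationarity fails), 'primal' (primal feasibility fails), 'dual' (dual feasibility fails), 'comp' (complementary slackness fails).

Gradient of f: grad f(x) = Q x + c = (0, -6)
Constraint values g_i(x) = a_i^T x - b_i:
  g_1((0, 0)) = -1
Stationarity residual: grad f(x) + sum_i lambda_i a_i = (0, 0)
  -> stationarity OK
Primal feasibility (all g_i <= 0): OK
Dual feasibility (all lambda_i >= 0): OK
Complementary slackness (lambda_i * g_i(x) = 0 for all i): FAILS

Verdict: the first failing condition is complementary_slackness -> comp.

comp


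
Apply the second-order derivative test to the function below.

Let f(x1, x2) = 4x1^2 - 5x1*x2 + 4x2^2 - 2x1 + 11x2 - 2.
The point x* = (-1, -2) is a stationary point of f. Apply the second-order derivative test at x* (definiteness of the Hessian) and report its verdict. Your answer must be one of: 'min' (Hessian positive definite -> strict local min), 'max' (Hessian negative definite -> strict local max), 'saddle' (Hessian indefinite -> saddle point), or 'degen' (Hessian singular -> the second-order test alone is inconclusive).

Compute the Hessian H = grad^2 f:
  H = [[8, -5], [-5, 8]]
Verify stationarity: grad f(x*) = H x* + g = (0, 0).
Eigenvalues of H: 3, 13.
Both eigenvalues > 0, so H is positive definite -> x* is a strict local min.

min


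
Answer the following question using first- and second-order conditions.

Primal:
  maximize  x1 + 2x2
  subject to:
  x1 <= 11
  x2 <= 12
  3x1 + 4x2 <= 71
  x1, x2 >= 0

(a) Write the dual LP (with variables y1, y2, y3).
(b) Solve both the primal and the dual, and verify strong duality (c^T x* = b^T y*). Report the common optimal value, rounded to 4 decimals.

The standard primal-dual pair for 'max c^T x s.t. A x <= b, x >= 0' is:
  Dual:  min b^T y  s.t.  A^T y >= c,  y >= 0.

So the dual LP is:
  minimize  11y1 + 12y2 + 71y3
  subject to:
    y1 + 3y3 >= 1
    y2 + 4y3 >= 2
    y1, y2, y3 >= 0

Solving the primal: x* = (7.6667, 12).
  primal value c^T x* = 31.6667.
Solving the dual: y* = (0, 0.6667, 0.3333).
  dual value b^T y* = 31.6667.
Strong duality: c^T x* = b^T y*. Confirmed.

31.6667


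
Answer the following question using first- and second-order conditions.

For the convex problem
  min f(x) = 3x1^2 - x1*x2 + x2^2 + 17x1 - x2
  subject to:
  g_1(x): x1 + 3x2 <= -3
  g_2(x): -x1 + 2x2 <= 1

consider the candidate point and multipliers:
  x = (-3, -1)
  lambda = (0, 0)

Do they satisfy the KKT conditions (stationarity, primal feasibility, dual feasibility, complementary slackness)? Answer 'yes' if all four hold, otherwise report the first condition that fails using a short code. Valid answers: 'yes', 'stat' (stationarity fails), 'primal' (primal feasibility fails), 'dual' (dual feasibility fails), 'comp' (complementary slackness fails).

Gradient of f: grad f(x) = Q x + c = (0, 0)
Constraint values g_i(x) = a_i^T x - b_i:
  g_1((-3, -1)) = -3
  g_2((-3, -1)) = 0
Stationarity residual: grad f(x) + sum_i lambda_i a_i = (0, 0)
  -> stationarity OK
Primal feasibility (all g_i <= 0): OK
Dual feasibility (all lambda_i >= 0): OK
Complementary slackness (lambda_i * g_i(x) = 0 for all i): OK

Verdict: yes, KKT holds.

yes


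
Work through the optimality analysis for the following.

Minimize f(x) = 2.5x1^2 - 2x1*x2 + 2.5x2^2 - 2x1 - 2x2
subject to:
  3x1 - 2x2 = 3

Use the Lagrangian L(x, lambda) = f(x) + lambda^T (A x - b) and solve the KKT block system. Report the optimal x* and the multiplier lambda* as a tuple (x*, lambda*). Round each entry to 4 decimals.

Form the Lagrangian:
  L(x, lambda) = (1/2) x^T Q x + c^T x + lambda^T (A x - b)
Stationarity (grad_x L = 0): Q x + c + A^T lambda = 0.
Primal feasibility: A x = b.

This gives the KKT block system:
  [ Q   A^T ] [ x     ]   [-c ]
  [ A    0  ] [ lambda ] = [ b ]

Solving the linear system:
  x*      = (1.2927, 0.439)
  lambda* = (-1.1951)
  f(x*)   = 0.061

x* = (1.2927, 0.439), lambda* = (-1.1951)


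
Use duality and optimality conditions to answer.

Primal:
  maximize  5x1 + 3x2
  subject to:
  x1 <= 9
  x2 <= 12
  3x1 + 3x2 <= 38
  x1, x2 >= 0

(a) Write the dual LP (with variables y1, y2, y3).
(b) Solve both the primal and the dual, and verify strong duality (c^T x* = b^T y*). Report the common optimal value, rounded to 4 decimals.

The standard primal-dual pair for 'max c^T x s.t. A x <= b, x >= 0' is:
  Dual:  min b^T y  s.t.  A^T y >= c,  y >= 0.

So the dual LP is:
  minimize  9y1 + 12y2 + 38y3
  subject to:
    y1 + 3y3 >= 5
    y2 + 3y3 >= 3
    y1, y2, y3 >= 0

Solving the primal: x* = (9, 3.6667).
  primal value c^T x* = 56.
Solving the dual: y* = (2, 0, 1).
  dual value b^T y* = 56.
Strong duality: c^T x* = b^T y*. Confirmed.

56


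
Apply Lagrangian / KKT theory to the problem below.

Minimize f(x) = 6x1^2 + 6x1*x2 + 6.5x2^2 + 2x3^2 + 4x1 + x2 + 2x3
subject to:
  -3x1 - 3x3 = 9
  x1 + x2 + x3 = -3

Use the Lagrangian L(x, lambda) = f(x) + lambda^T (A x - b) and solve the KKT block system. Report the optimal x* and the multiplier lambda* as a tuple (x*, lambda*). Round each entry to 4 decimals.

Form the Lagrangian:
  L(x, lambda) = (1/2) x^T Q x + c^T x + lambda^T (A x - b)
Stationarity (grad_x L = 0): Q x + c + A^T lambda = 0.
Primal feasibility: A x = b.

This gives the KKT block system:
  [ Q   A^T ] [ x     ]   [-c ]
  [ A    0  ] [ lambda ] = [ b ]

Solving the linear system:
  x*      = (-0.875, 0, -2.125)
  lambda* = (-0.75, 4.25)
  f(x*)   = 5.875

x* = (-0.875, 0, -2.125), lambda* = (-0.75, 4.25)


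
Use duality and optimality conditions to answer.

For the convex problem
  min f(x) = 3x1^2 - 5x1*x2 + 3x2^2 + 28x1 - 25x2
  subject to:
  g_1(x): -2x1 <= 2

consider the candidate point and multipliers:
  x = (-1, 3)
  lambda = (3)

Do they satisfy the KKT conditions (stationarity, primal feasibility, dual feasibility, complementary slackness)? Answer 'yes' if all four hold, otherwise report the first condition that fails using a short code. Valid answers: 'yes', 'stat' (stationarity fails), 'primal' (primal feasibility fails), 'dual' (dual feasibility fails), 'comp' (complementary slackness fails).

Gradient of f: grad f(x) = Q x + c = (7, -2)
Constraint values g_i(x) = a_i^T x - b_i:
  g_1((-1, 3)) = 0
Stationarity residual: grad f(x) + sum_i lambda_i a_i = (1, -2)
  -> stationarity FAILS
Primal feasibility (all g_i <= 0): OK
Dual feasibility (all lambda_i >= 0): OK
Complementary slackness (lambda_i * g_i(x) = 0 for all i): OK

Verdict: the first failing condition is stationarity -> stat.

stat


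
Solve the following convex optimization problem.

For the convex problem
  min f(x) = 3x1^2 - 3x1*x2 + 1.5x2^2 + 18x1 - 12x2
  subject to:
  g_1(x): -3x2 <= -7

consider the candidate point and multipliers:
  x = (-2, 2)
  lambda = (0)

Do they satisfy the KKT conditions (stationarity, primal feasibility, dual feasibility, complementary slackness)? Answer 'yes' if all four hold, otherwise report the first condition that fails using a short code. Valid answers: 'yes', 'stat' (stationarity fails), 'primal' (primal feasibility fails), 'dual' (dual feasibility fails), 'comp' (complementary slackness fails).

Gradient of f: grad f(x) = Q x + c = (0, 0)
Constraint values g_i(x) = a_i^T x - b_i:
  g_1((-2, 2)) = 1
Stationarity residual: grad f(x) + sum_i lambda_i a_i = (0, 0)
  -> stationarity OK
Primal feasibility (all g_i <= 0): FAILS
Dual feasibility (all lambda_i >= 0): OK
Complementary slackness (lambda_i * g_i(x) = 0 for all i): OK

Verdict: the first failing condition is primal_feasibility -> primal.

primal


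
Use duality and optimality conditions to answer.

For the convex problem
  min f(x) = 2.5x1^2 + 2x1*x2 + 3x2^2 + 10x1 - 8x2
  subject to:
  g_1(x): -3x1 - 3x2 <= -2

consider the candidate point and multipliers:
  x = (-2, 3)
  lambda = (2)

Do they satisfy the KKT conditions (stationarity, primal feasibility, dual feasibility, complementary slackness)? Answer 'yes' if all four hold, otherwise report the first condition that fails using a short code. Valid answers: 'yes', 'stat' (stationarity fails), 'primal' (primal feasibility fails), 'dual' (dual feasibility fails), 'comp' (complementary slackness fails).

Gradient of f: grad f(x) = Q x + c = (6, 6)
Constraint values g_i(x) = a_i^T x - b_i:
  g_1((-2, 3)) = -1
Stationarity residual: grad f(x) + sum_i lambda_i a_i = (0, 0)
  -> stationarity OK
Primal feasibility (all g_i <= 0): OK
Dual feasibility (all lambda_i >= 0): OK
Complementary slackness (lambda_i * g_i(x) = 0 for all i): FAILS

Verdict: the first failing condition is complementary_slackness -> comp.

comp


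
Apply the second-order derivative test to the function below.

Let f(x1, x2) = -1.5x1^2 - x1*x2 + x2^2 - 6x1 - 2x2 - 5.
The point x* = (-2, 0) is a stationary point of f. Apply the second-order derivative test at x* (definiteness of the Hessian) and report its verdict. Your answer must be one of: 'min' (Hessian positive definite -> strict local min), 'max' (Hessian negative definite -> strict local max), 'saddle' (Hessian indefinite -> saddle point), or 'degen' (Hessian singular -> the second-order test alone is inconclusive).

Compute the Hessian H = grad^2 f:
  H = [[-3, -1], [-1, 2]]
Verify stationarity: grad f(x*) = H x* + g = (0, 0).
Eigenvalues of H: -3.1926, 2.1926.
Eigenvalues have mixed signs, so H is indefinite -> x* is a saddle point.

saddle


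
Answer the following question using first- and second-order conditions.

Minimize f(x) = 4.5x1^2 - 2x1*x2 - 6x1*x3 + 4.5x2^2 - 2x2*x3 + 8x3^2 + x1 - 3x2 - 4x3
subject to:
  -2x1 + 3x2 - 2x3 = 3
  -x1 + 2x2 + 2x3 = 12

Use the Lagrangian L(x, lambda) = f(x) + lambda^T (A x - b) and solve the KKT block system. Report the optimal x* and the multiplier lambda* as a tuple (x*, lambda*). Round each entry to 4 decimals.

Form the Lagrangian:
  L(x, lambda) = (1/2) x^T Q x + c^T x + lambda^T (A x - b)
Stationarity (grad_x L = 0): Q x + c + A^T lambda = 0.
Primal feasibility: A x = b.

This gives the KKT block system:
  [ Q   A^T ] [ x     ]   [-c ]
  [ A    0  ] [ lambda ] = [ b ]

Solving the linear system:
  x*      = (1.3986, 3.8392, 2.8601)
  lambda* = (0.5315, -12.3147)
  f(x*)   = 62.3112

x* = (1.3986, 3.8392, 2.8601), lambda* = (0.5315, -12.3147)


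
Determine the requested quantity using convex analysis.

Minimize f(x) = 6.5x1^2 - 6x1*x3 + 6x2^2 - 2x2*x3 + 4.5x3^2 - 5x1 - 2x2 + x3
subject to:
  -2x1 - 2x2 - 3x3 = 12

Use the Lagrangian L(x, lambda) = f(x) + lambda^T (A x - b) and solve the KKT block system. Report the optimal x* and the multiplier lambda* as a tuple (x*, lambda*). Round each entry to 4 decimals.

Form the Lagrangian:
  L(x, lambda) = (1/2) x^T Q x + c^T x + lambda^T (A x - b)
Stationarity (grad_x L = 0): Q x + c + A^T lambda = 0.
Primal feasibility: A x = b.

This gives the KKT block system:
  [ Q   A^T ] [ x     ]   [-c ]
  [ A    0  ] [ lambda ] = [ b ]

Solving the linear system:
  x*      = (-1.3607, -0.8911, -2.4988)
  lambda* = (-3.8478)
  f(x*)   = 26.13

x* = (-1.3607, -0.8911, -2.4988), lambda* = (-3.8478)


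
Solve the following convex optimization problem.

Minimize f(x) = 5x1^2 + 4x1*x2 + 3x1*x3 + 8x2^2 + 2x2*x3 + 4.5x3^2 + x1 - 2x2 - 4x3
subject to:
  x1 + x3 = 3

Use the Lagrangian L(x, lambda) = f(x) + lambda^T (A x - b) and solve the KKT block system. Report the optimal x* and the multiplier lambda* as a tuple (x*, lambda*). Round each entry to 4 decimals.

Form the Lagrangian:
  L(x, lambda) = (1/2) x^T Q x + c^T x + lambda^T (A x - b)
Stationarity (grad_x L = 0): Q x + c + A^T lambda = 0.
Primal feasibility: A x = b.

This gives the KKT block system:
  [ Q   A^T ] [ x     ]   [-c ]
  [ A    0  ] [ lambda ] = [ b ]

Solving the linear system:
  x*      = (1.0588, -0.3824, 1.9412)
  lambda* = (-15.8824)
  f(x*)   = 20.8529

x* = (1.0588, -0.3824, 1.9412), lambda* = (-15.8824)


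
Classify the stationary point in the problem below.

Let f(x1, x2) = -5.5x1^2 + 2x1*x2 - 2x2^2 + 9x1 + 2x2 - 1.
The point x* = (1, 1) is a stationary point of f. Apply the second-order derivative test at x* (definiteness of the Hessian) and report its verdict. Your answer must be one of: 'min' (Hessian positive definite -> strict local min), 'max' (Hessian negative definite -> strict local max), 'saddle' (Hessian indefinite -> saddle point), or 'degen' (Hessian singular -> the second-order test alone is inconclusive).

Compute the Hessian H = grad^2 f:
  H = [[-11, 2], [2, -4]]
Verify stationarity: grad f(x*) = H x* + g = (0, 0).
Eigenvalues of H: -11.5311, -3.4689.
Both eigenvalues < 0, so H is negative definite -> x* is a strict local max.

max


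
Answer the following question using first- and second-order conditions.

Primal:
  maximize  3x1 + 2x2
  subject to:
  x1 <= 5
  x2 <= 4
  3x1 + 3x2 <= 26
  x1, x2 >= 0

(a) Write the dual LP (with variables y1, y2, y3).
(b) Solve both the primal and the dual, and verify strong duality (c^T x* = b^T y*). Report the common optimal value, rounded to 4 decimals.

The standard primal-dual pair for 'max c^T x s.t. A x <= b, x >= 0' is:
  Dual:  min b^T y  s.t.  A^T y >= c,  y >= 0.

So the dual LP is:
  minimize  5y1 + 4y2 + 26y3
  subject to:
    y1 + 3y3 >= 3
    y2 + 3y3 >= 2
    y1, y2, y3 >= 0

Solving the primal: x* = (5, 3.6667).
  primal value c^T x* = 22.3333.
Solving the dual: y* = (1, 0, 0.6667).
  dual value b^T y* = 22.3333.
Strong duality: c^T x* = b^T y*. Confirmed.

22.3333


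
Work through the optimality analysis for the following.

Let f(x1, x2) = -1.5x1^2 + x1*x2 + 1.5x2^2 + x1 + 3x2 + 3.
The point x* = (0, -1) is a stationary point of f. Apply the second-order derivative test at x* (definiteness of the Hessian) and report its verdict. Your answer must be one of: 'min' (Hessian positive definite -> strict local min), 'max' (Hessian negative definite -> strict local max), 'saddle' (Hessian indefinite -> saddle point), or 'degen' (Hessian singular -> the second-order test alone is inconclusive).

Compute the Hessian H = grad^2 f:
  H = [[-3, 1], [1, 3]]
Verify stationarity: grad f(x*) = H x* + g = (0, 0).
Eigenvalues of H: -3.1623, 3.1623.
Eigenvalues have mixed signs, so H is indefinite -> x* is a saddle point.

saddle


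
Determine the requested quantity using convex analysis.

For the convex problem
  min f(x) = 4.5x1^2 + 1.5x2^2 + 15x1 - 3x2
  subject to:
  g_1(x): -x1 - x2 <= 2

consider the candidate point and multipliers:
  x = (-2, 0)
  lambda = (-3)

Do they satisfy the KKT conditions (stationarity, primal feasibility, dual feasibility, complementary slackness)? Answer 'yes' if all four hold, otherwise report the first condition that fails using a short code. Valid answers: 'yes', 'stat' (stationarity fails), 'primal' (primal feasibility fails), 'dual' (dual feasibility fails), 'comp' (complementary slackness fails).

Gradient of f: grad f(x) = Q x + c = (-3, -3)
Constraint values g_i(x) = a_i^T x - b_i:
  g_1((-2, 0)) = 0
Stationarity residual: grad f(x) + sum_i lambda_i a_i = (0, 0)
  -> stationarity OK
Primal feasibility (all g_i <= 0): OK
Dual feasibility (all lambda_i >= 0): FAILS
Complementary slackness (lambda_i * g_i(x) = 0 for all i): OK

Verdict: the first failing condition is dual_feasibility -> dual.

dual
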